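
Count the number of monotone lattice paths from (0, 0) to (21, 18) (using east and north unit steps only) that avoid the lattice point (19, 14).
Number of paths = 50077005990

Total paths from (0, 0) to (21, 18): C(39, 21) = 62359143990. Paths through (19, 14): (paths (0, 0) → (19, 14)) × (paths (19, 14) → (21, 18)) = C(33, 19) · C(6, 2) = 818809200 · 15 = 12282138000. Avoidance count = 62359143990 − 12282138000 = 50077005990.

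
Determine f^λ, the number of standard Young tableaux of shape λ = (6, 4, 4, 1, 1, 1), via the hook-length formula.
# SYT of shape (6, 4, 4, 1, 1, 1) = 1591200

Hook-length formula: f^λ = n! / Π hook(c), product over all cells c of the Young diagram. For λ = (6, 4, 4, 1, 1, 1), n = 17 boxes. Hook lengths by row (left-to-right, top-to-bottom): [11, 7, 6, 5, 2, 1]; [8, 4, 3, 2]; [7, 3, 2, 1]; [3]; [2]; [1]. Product of hooks = 223534080. So f^λ = 17! / 223534080 = 355687428096000 / 223534080 = 1591200.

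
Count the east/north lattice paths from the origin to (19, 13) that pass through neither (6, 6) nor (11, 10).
Number of paths = 236756940

Inclusion–exclusion. Total paths: C(32, 19) = 347373600. Through P₁: C(12, 6)·C(20, 13) = 71628480. Through P₂: C(21, 11)·C(11, 8) = 58198140. Since P₁ is strictly southwest of P₂, a monotone path through both must visit P₁ then P₂; paths through both = C(12, 6)·C(9, 5)·C(11, 8) = 19209960. Avoid both = 347373600 − 71628480 − 58198140 + 19209960 = 236756940.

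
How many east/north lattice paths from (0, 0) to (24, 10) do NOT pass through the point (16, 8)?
Number of paths = 98031945

Total paths from (0, 0) to (24, 10): C(34, 24) = 131128140. Paths through (16, 8): (paths (0, 0) → (16, 8)) × (paths (16, 8) → (24, 10)) = C(24, 16) · C(10, 8) = 735471 · 45 = 33096195. Avoidance count = 131128140 − 33096195 = 98031945.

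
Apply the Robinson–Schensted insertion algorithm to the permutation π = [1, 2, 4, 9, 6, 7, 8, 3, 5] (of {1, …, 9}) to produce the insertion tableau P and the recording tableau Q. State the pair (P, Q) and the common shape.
P = [1, 2, 3, 5, 7, 8] / [4, 6] / [9];  Q = [1, 2, 3, 4, 6, 7] / [5, 9] / [8];  common shape = (6, 2, 1)

Row-insert the values π_1, π_2, … into P one at a time, bumping the leftmost entry strictly greater than the inserted value down to the next row. The recording tableau Q records, in position (i, j), the step at which that cell was added to P.
  Insert 1 (step 1): P = [1];  Q = [1]
  Insert 2 (step 2): P = [1, 2];  Q = [1, 2]
  Insert 4 (step 3): P = [1, 2, 4];  Q = [1, 2, 3]
  Insert 9 (step 4): P = [1, 2, 4, 9];  Q = [1, 2, 3, 4]
  Insert 6 (step 5): P = [1, 2, 4, 6] / [9];  Q = [1, 2, 3, 4] / [5]
  Insert 7 (step 6): P = [1, 2, 4, 6, 7] / [9];  Q = [1, 2, 3, 4, 6] / [5]
  Insert 8 (step 7): P = [1, 2, 4, 6, 7, 8] / [9];  Q = [1, 2, 3, 4, 6, 7] / [5]
  Insert 3 (step 8): P = [1, 2, 3, 6, 7, 8] / [4] / [9];  Q = [1, 2, 3, 4, 6, 7] / [5] / [8]
  Insert 5 (step 9): P = [1, 2, 3, 5, 7, 8] / [4, 6] / [9];  Q = [1, 2, 3, 4, 6, 7] / [5, 9] / [8]
Final shape: (6, 2, 1).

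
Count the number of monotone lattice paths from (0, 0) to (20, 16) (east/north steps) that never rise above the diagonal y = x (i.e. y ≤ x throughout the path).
Number of paths = 1739969550

By the reflection principle (André's argument), the number of monotone paths to (20, 16) with n ≤ m that never go above y = x is C(36, 20) − C(36, 21) = 7307872110 − 5567902560 = 1739969550.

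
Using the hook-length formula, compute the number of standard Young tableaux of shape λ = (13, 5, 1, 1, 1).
# SYT of shape (13, 5, 1, 1, 1) = 3770550

Hook-length formula: f^λ = n! / Π hook(c), product over all cells c of the Young diagram. For λ = (13, 5, 1, 1, 1), n = 21 boxes. Hook lengths by row (left-to-right, top-to-bottom): [17, 13, 12, 11, 10, 8, 7, 6, 5, 4, 3, 2, 1]; [8, 4, 3, 2, 1]; [3]; [2]; [1]. Product of hooks = 13549997260800. So f^λ = 21! / 13549997260800 = 51090942171709440000 / 13549997260800 = 3770550.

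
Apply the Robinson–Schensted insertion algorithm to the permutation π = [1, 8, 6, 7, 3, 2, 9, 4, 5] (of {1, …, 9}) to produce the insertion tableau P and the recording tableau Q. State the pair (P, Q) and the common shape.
P = [1, 2, 4, 5] / [3, 7, 9] / [6] / [8];  Q = [1, 2, 4, 7] / [3, 8, 9] / [5] / [6];  common shape = (4, 3, 1, 1)

Row-insert the values π_1, π_2, … into P one at a time, bumping the leftmost entry strictly greater than the inserted value down to the next row. The recording tableau Q records, in position (i, j), the step at which that cell was added to P.
  Insert 1 (step 1): P = [1];  Q = [1]
  Insert 8 (step 2): P = [1, 8];  Q = [1, 2]
  Insert 6 (step 3): P = [1, 6] / [8];  Q = [1, 2] / [3]
  Insert 7 (step 4): P = [1, 6, 7] / [8];  Q = [1, 2, 4] / [3]
  Insert 3 (step 5): P = [1, 3, 7] / [6] / [8];  Q = [1, 2, 4] / [3] / [5]
  Insert 2 (step 6): P = [1, 2, 7] / [3] / [6] / [8];  Q = [1, 2, 4] / [3] / [5] / [6]
  Insert 9 (step 7): P = [1, 2, 7, 9] / [3] / [6] / [8];  Q = [1, 2, 4, 7] / [3] / [5] / [6]
  Insert 4 (step 8): P = [1, 2, 4, 9] / [3, 7] / [6] / [8];  Q = [1, 2, 4, 7] / [3, 8] / [5] / [6]
  Insert 5 (step 9): P = [1, 2, 4, 5] / [3, 7, 9] / [6] / [8];  Q = [1, 2, 4, 7] / [3, 8, 9] / [5] / [6]
Final shape: (4, 3, 1, 1).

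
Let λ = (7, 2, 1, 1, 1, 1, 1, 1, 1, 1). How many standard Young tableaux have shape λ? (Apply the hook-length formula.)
# SYT of shape (7, 2, 1, 1, 1, 1, 1, 1, 1, 1) = 65637

Hook-length formula: f^λ = n! / Π hook(c), product over all cells c of the Young diagram. For λ = (7, 2, 1, 1, 1, 1, 1, 1, 1, 1), n = 17 boxes. Hook lengths by row (left-to-right, top-to-bottom): [16, 7, 5, 4, 3, 2, 1]; [10, 1]; [8]; [7]; [6]; [5]; [4]; [3]; [2]; [1]. Product of hooks = 5419008000. So f^λ = 17! / 5419008000 = 355687428096000 / 5419008000 = 65637.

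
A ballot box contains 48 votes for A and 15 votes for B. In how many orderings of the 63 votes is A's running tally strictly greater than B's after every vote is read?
Strict-lead orderings = 63973765569945

Total orderings of the 63 votes with 48 for A: C(63, 48) = 122131734269895. By the Bertrand ballot formula (Cycle Lemma / reflection principle), the number of orderings in which A is strictly ahead of B throughout is (p − q)/(p + q) · C(p + q, p) = (48 − 15)/(48 + 15) · 122131734269895 = 63973765569945.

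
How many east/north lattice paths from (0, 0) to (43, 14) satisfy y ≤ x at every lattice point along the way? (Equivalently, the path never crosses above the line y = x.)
Number of paths = 5246348656500

By the reflection principle (André's argument), the number of monotone paths to (43, 14) with n ≤ m that never go above y = x is C(57, 43) − C(57, 44) = 7694644696200 − 2448296039700 = 5246348656500.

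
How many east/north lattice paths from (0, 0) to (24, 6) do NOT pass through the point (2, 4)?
Number of paths = 589635

Total paths from (0, 0) to (24, 6): C(30, 24) = 593775. Paths through (2, 4): (paths (0, 0) → (2, 4)) × (paths (2, 4) → (24, 6)) = C(6, 2) · C(24, 22) = 15 · 276 = 4140. Avoidance count = 593775 − 4140 = 589635.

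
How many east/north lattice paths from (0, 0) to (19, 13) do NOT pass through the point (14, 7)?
Number of paths = 293652240

Total paths from (0, 0) to (19, 13): C(32, 19) = 347373600. Paths through (14, 7): (paths (0, 0) → (14, 7)) × (paths (14, 7) → (19, 13)) = C(21, 14) · C(11, 5) = 116280 · 462 = 53721360. Avoidance count = 347373600 − 53721360 = 293652240.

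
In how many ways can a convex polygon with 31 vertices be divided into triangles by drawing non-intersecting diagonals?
C_29 = 1002242216651368

These polygon triangulations are counted by the Catalan number C_n = (1/(n + 1)) · C(2n, n). For n = 29: C_29 = (1/30) · C(58, 29) = 30067266499541040/30 = 1002242216651368.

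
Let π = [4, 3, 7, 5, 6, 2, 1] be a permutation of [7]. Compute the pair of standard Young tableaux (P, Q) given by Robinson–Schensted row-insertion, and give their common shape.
P = [1, 5, 6] / [2, 7] / [3] / [4];  Q = [1, 3, 5] / [2, 4] / [6] / [7];  common shape = (3, 2, 1, 1)

Row-insert the values π_1, π_2, … into P one at a time, bumping the leftmost entry strictly greater than the inserted value down to the next row. The recording tableau Q records, in position (i, j), the step at which that cell was added to P.
  Insert 4 (step 1): P = [4];  Q = [1]
  Insert 3 (step 2): P = [3] / [4];  Q = [1] / [2]
  Insert 7 (step 3): P = [3, 7] / [4];  Q = [1, 3] / [2]
  Insert 5 (step 4): P = [3, 5] / [4, 7];  Q = [1, 3] / [2, 4]
  Insert 6 (step 5): P = [3, 5, 6] / [4, 7];  Q = [1, 3, 5] / [2, 4]
  Insert 2 (step 6): P = [2, 5, 6] / [3, 7] / [4];  Q = [1, 3, 5] / [2, 4] / [6]
  Insert 1 (step 7): P = [1, 5, 6] / [2, 7] / [3] / [4];  Q = [1, 3, 5] / [2, 4] / [6] / [7]
Final shape: (3, 2, 1, 1).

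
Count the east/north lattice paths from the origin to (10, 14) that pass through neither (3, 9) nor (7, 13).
Number of paths = 1538536

Inclusion–exclusion. Total paths: C(24, 10) = 1961256. Through P₁: C(12, 3)·C(12, 7) = 174240. Through P₂: C(20, 7)·C(4, 3) = 310080. Since P₁ is strictly southwest of P₂, a monotone path through both must visit P₁ then P₂; paths through both = C(12, 3)·C(8, 4)·C(4, 3) = 61600. Avoid both = 1961256 − 174240 − 310080 + 61600 = 1538536.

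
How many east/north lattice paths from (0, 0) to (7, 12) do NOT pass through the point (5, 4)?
Number of paths = 44718

Total paths from (0, 0) to (7, 12): C(19, 7) = 50388. Paths through (5, 4): (paths (0, 0) → (5, 4)) × (paths (5, 4) → (7, 12)) = C(9, 5) · C(10, 2) = 126 · 45 = 5670. Avoidance count = 50388 − 5670 = 44718.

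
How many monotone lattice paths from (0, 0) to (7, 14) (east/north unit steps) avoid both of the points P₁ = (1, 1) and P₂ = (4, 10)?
Number of paths = 42381

Inclusion–exclusion. Total paths: C(21, 7) = 116280. Through P₁: C(2, 1)·C(19, 6) = 54264. Through P₂: C(14, 4)·C(7, 3) = 35035. Since P₁ is strictly southwest of P₂, a monotone path through both must visit P₁ then P₂; paths through both = C(2, 1)·C(12, 3)·C(7, 3) = 15400. Avoid both = 116280 − 54264 − 35035 + 15400 = 42381.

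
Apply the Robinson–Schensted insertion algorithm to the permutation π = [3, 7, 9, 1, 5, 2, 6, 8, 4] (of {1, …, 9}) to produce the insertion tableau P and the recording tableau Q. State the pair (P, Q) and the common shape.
P = [1, 2, 4, 8] / [3, 5, 6] / [7, 9];  Q = [1, 2, 3, 8] / [4, 5, 7] / [6, 9];  common shape = (4, 3, 2)

Row-insert the values π_1, π_2, … into P one at a time, bumping the leftmost entry strictly greater than the inserted value down to the next row. The recording tableau Q records, in position (i, j), the step at which that cell was added to P.
  Insert 3 (step 1): P = [3];  Q = [1]
  Insert 7 (step 2): P = [3, 7];  Q = [1, 2]
  Insert 9 (step 3): P = [3, 7, 9];  Q = [1, 2, 3]
  Insert 1 (step 4): P = [1, 7, 9] / [3];  Q = [1, 2, 3] / [4]
  Insert 5 (step 5): P = [1, 5, 9] / [3, 7];  Q = [1, 2, 3] / [4, 5]
  Insert 2 (step 6): P = [1, 2, 9] / [3, 5] / [7];  Q = [1, 2, 3] / [4, 5] / [6]
  Insert 6 (step 7): P = [1, 2, 6] / [3, 5, 9] / [7];  Q = [1, 2, 3] / [4, 5, 7] / [6]
  Insert 8 (step 8): P = [1, 2, 6, 8] / [3, 5, 9] / [7];  Q = [1, 2, 3, 8] / [4, 5, 7] / [6]
  Insert 4 (step 9): P = [1, 2, 4, 8] / [3, 5, 6] / [7, 9];  Q = [1, 2, 3, 8] / [4, 5, 7] / [6, 9]
Final shape: (4, 3, 2).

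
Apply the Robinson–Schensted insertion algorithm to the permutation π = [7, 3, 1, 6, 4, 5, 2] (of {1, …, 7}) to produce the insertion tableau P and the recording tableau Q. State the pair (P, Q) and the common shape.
P = [1, 2, 5] / [3, 4] / [6] / [7];  Q = [1, 4, 6] / [2, 5] / [3] / [7];  common shape = (3, 2, 1, 1)

Row-insert the values π_1, π_2, … into P one at a time, bumping the leftmost entry strictly greater than the inserted value down to the next row. The recording tableau Q records, in position (i, j), the step at which that cell was added to P.
  Insert 7 (step 1): P = [7];  Q = [1]
  Insert 3 (step 2): P = [3] / [7];  Q = [1] / [2]
  Insert 1 (step 3): P = [1] / [3] / [7];  Q = [1] / [2] / [3]
  Insert 6 (step 4): P = [1, 6] / [3] / [7];  Q = [1, 4] / [2] / [3]
  Insert 4 (step 5): P = [1, 4] / [3, 6] / [7];  Q = [1, 4] / [2, 5] / [3]
  Insert 5 (step 6): P = [1, 4, 5] / [3, 6] / [7];  Q = [1, 4, 6] / [2, 5] / [3]
  Insert 2 (step 7): P = [1, 2, 5] / [3, 4] / [6] / [7];  Q = [1, 4, 6] / [2, 5] / [3] / [7]
Final shape: (3, 2, 1, 1).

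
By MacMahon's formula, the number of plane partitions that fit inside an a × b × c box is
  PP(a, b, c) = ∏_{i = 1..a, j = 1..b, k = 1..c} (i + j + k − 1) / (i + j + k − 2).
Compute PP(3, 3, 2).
PP(3, 3, 2) = 175

Evaluate the triple product over i = 1..3, j = 1..3, k = 1..2. The factors are (2/1) · (3/2) · (3/2) · (4/3) · (4/3) · (5/4) · (3/2) · (4/3) · … (18 factors total). The numerators and denominators telescope so the product is an integer; carrying out the multiplication exactly gives PP(3, 3, 2) = 175.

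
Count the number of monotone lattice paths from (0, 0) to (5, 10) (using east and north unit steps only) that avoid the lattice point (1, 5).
Number of paths = 2247

Total paths from (0, 0) to (5, 10): C(15, 5) = 3003. Paths through (1, 5): (paths (0, 0) → (1, 5)) × (paths (1, 5) → (5, 10)) = C(6, 1) · C(9, 4) = 6 · 126 = 756. Avoidance count = 3003 − 756 = 2247.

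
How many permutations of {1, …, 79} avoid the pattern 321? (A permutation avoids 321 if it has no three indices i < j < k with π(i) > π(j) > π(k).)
C_79 = 289450081175264899454283846029490767264392230

These 321-avoiding permutations are counted by the Catalan number C_n = (1/(n + 1)) · C(2n, n). For n = 79: C_79 = (1/80) · C(158, 79) = 23156006494021191956342707682359261381151378400/80 = 289450081175264899454283846029490767264392230.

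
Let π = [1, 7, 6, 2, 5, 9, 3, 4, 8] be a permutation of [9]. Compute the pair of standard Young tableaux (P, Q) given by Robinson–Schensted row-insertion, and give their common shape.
P = [1, 2, 3, 4, 8] / [5, 9] / [6] / [7];  Q = [1, 2, 5, 6, 9] / [3, 8] / [4] / [7];  common shape = (5, 2, 1, 1)

Row-insert the values π_1, π_2, … into P one at a time, bumping the leftmost entry strictly greater than the inserted value down to the next row. The recording tableau Q records, in position (i, j), the step at which that cell was added to P.
  Insert 1 (step 1): P = [1];  Q = [1]
  Insert 7 (step 2): P = [1, 7];  Q = [1, 2]
  Insert 6 (step 3): P = [1, 6] / [7];  Q = [1, 2] / [3]
  Insert 2 (step 4): P = [1, 2] / [6] / [7];  Q = [1, 2] / [3] / [4]
  Insert 5 (step 5): P = [1, 2, 5] / [6] / [7];  Q = [1, 2, 5] / [3] / [4]
  Insert 9 (step 6): P = [1, 2, 5, 9] / [6] / [7];  Q = [1, 2, 5, 6] / [3] / [4]
  Insert 3 (step 7): P = [1, 2, 3, 9] / [5] / [6] / [7];  Q = [1, 2, 5, 6] / [3] / [4] / [7]
  Insert 4 (step 8): P = [1, 2, 3, 4] / [5, 9] / [6] / [7];  Q = [1, 2, 5, 6] / [3, 8] / [4] / [7]
  Insert 8 (step 9): P = [1, 2, 3, 4, 8] / [5, 9] / [6] / [7];  Q = [1, 2, 5, 6, 9] / [3, 8] / [4] / [7]
Final shape: (5, 2, 1, 1).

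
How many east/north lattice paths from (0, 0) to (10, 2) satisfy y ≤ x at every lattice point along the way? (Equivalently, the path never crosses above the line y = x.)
Number of paths = 54

By the reflection principle (André's argument), the number of monotone paths to (10, 2) with n ≤ m that never go above y = x is C(12, 10) − C(12, 11) = 66 − 12 = 54.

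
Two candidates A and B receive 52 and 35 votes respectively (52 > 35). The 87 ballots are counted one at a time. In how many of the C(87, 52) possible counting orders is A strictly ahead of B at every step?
Strict-lead orderings = 494161867949019502866138

Total orderings of the 87 votes with 52 for A: C(87, 52) = 2528946030092040985256118. By the Bertrand ballot formula (Cycle Lemma / reflection principle), the number of orderings in which A is strictly ahead of B throughout is (p − q)/(p + q) · C(p + q, p) = (52 − 35)/(52 + 35) · 2528946030092040985256118 = 494161867949019502866138.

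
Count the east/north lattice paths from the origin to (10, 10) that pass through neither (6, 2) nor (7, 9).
Number of paths = 126032

Inclusion–exclusion. Total paths: C(20, 10) = 184756. Through P₁: C(8, 6)·C(12, 4) = 13860. Through P₂: C(16, 7)·C(4, 3) = 45760. Since P₁ is strictly southwest of P₂, a monotone path through both must visit P₁ then P₂; paths through both = C(8, 6)·C(8, 1)·C(4, 3) = 896. Avoid both = 184756 − 13860 − 45760 + 896 = 126032.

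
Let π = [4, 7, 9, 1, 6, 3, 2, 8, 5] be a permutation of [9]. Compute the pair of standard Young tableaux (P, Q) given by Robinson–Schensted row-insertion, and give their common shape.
P = [1, 2, 5] / [3, 6, 8] / [4, 9] / [7];  Q = [1, 2, 3] / [4, 5, 8] / [6, 9] / [7];  common shape = (3, 3, 2, 1)

Row-insert the values π_1, π_2, … into P one at a time, bumping the leftmost entry strictly greater than the inserted value down to the next row. The recording tableau Q records, in position (i, j), the step at which that cell was added to P.
  Insert 4 (step 1): P = [4];  Q = [1]
  Insert 7 (step 2): P = [4, 7];  Q = [1, 2]
  Insert 9 (step 3): P = [4, 7, 9];  Q = [1, 2, 3]
  Insert 1 (step 4): P = [1, 7, 9] / [4];  Q = [1, 2, 3] / [4]
  Insert 6 (step 5): P = [1, 6, 9] / [4, 7];  Q = [1, 2, 3] / [4, 5]
  Insert 3 (step 6): P = [1, 3, 9] / [4, 6] / [7];  Q = [1, 2, 3] / [4, 5] / [6]
  Insert 2 (step 7): P = [1, 2, 9] / [3, 6] / [4] / [7];  Q = [1, 2, 3] / [4, 5] / [6] / [7]
  Insert 8 (step 8): P = [1, 2, 8] / [3, 6, 9] / [4] / [7];  Q = [1, 2, 3] / [4, 5, 8] / [6] / [7]
  Insert 5 (step 9): P = [1, 2, 5] / [3, 6, 8] / [4, 9] / [7];  Q = [1, 2, 3] / [4, 5, 8] / [6, 9] / [7]
Final shape: (3, 3, 2, 1).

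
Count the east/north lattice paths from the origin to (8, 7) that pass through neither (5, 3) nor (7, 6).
Number of paths = 2163

Inclusion–exclusion. Total paths: C(15, 8) = 6435. Through P₁: C(8, 5)·C(7, 3) = 1960. Through P₂: C(13, 7)·C(2, 1) = 3432. Since P₁ is strictly southwest of P₂, a monotone path through both must visit P₁ then P₂; paths through both = C(8, 5)·C(5, 2)·C(2, 1) = 1120. Avoid both = 6435 − 1960 − 3432 + 1120 = 2163.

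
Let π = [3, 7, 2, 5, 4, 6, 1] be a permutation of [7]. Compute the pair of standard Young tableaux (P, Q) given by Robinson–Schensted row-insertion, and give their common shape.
P = [1, 4, 6] / [2, 5] / [3] / [7];  Q = [1, 2, 6] / [3, 4] / [5] / [7];  common shape = (3, 2, 1, 1)

Row-insert the values π_1, π_2, … into P one at a time, bumping the leftmost entry strictly greater than the inserted value down to the next row. The recording tableau Q records, in position (i, j), the step at which that cell was added to P.
  Insert 3 (step 1): P = [3];  Q = [1]
  Insert 7 (step 2): P = [3, 7];  Q = [1, 2]
  Insert 2 (step 3): P = [2, 7] / [3];  Q = [1, 2] / [3]
  Insert 5 (step 4): P = [2, 5] / [3, 7];  Q = [1, 2] / [3, 4]
  Insert 4 (step 5): P = [2, 4] / [3, 5] / [7];  Q = [1, 2] / [3, 4] / [5]
  Insert 6 (step 6): P = [2, 4, 6] / [3, 5] / [7];  Q = [1, 2, 6] / [3, 4] / [5]
  Insert 1 (step 7): P = [1, 4, 6] / [2, 5] / [3] / [7];  Q = [1, 2, 6] / [3, 4] / [5] / [7]
Final shape: (3, 2, 1, 1).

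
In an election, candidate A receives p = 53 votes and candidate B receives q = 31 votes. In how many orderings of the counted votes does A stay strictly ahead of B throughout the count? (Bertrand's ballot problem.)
Strict-lead orderings = 24693425298745625210976

Total orderings of the 84 votes with 53 for A: C(84, 53) = 94283987504301478078272. By the Bertrand ballot formula (Cycle Lemma / reflection principle), the number of orderings in which A is strictly ahead of B throughout is (p − q)/(p + q) · C(p + q, p) = (53 − 31)/(53 + 31) · 94283987504301478078272 = 24693425298745625210976.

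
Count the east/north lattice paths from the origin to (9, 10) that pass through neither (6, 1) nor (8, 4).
Number of paths = 87863

Inclusion–exclusion. Total paths: C(19, 9) = 92378. Through P₁: C(7, 6)·C(12, 3) = 1540. Through P₂: C(12, 8)·C(7, 1) = 3465. Since P₁ is strictly southwest of P₂, a monotone path through both must visit P₁ then P₂; paths through both = C(7, 6)·C(5, 2)·C(7, 1) = 490. Avoid both = 92378 − 1540 − 3465 + 490 = 87863.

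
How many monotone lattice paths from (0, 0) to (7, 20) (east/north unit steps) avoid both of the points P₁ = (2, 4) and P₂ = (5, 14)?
Number of paths = 377331

Inclusion–exclusion. Total paths: C(27, 7) = 888030. Through P₁: C(6, 2)·C(21, 5) = 305235. Through P₂: C(19, 5)·C(8, 2) = 325584. Since P₁ is strictly southwest of P₂, a monotone path through both must visit P₁ then P₂; paths through both = C(6, 2)·C(13, 3)·C(8, 2) = 120120. Avoid both = 888030 − 305235 − 325584 + 120120 = 377331.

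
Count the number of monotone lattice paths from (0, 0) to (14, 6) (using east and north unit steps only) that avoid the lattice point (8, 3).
Number of paths = 24900

Total paths from (0, 0) to (14, 6): C(20, 14) = 38760. Paths through (8, 3): (paths (0, 0) → (8, 3)) × (paths (8, 3) → (14, 6)) = C(11, 8) · C(9, 6) = 165 · 84 = 13860. Avoidance count = 38760 − 13860 = 24900.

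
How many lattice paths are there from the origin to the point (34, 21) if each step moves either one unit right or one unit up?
Number of paths = 841728816603675

A monotone lattice path from (0, 0) to (34, 21) consists of 34 east steps and 21 north steps in some order, so it is determined by which 34 of the 55 steps are east. The count is C(55, 34) = 841728816603675.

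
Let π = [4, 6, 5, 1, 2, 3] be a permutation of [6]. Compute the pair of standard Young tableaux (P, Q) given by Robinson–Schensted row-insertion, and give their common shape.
P = [1, 2, 3] / [4, 5] / [6];  Q = [1, 2, 6] / [3, 5] / [4];  common shape = (3, 2, 1)

Row-insert the values π_1, π_2, … into P one at a time, bumping the leftmost entry strictly greater than the inserted value down to the next row. The recording tableau Q records, in position (i, j), the step at which that cell was added to P.
  Insert 4 (step 1): P = [4];  Q = [1]
  Insert 6 (step 2): P = [4, 6];  Q = [1, 2]
  Insert 5 (step 3): P = [4, 5] / [6];  Q = [1, 2] / [3]
  Insert 1 (step 4): P = [1, 5] / [4] / [6];  Q = [1, 2] / [3] / [4]
  Insert 2 (step 5): P = [1, 2] / [4, 5] / [6];  Q = [1, 2] / [3, 5] / [4]
  Insert 3 (step 6): P = [1, 2, 3] / [4, 5] / [6];  Q = [1, 2, 6] / [3, 5] / [4]
Final shape: (3, 2, 1).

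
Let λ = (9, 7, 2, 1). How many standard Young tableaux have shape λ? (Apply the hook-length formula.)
# SYT of shape (9, 7, 2, 1) = 3325608

Hook-length formula: f^λ = n! / Π hook(c), product over all cells c of the Young diagram. For λ = (9, 7, 2, 1), n = 19 boxes. Hook lengths by row (left-to-right, top-to-bottom): [12, 10, 8, 7, 6, 5, 4, 2, 1]; [9, 7, 5, 4, 3, 2, 1]; [3, 1]; [1]. Product of hooks = 36578304000. So f^λ = 19! / 36578304000 = 121645100408832000 / 36578304000 = 3325608.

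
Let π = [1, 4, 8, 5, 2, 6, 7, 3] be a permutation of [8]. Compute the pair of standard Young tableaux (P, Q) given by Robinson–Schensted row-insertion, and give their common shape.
P = [1, 2, 3, 6, 7] / [4, 5] / [8];  Q = [1, 2, 3, 6, 7] / [4, 8] / [5];  common shape = (5, 2, 1)

Row-insert the values π_1, π_2, … into P one at a time, bumping the leftmost entry strictly greater than the inserted value down to the next row. The recording tableau Q records, in position (i, j), the step at which that cell was added to P.
  Insert 1 (step 1): P = [1];  Q = [1]
  Insert 4 (step 2): P = [1, 4];  Q = [1, 2]
  Insert 8 (step 3): P = [1, 4, 8];  Q = [1, 2, 3]
  Insert 5 (step 4): P = [1, 4, 5] / [8];  Q = [1, 2, 3] / [4]
  Insert 2 (step 5): P = [1, 2, 5] / [4] / [8];  Q = [1, 2, 3] / [4] / [5]
  Insert 6 (step 6): P = [1, 2, 5, 6] / [4] / [8];  Q = [1, 2, 3, 6] / [4] / [5]
  Insert 7 (step 7): P = [1, 2, 5, 6, 7] / [4] / [8];  Q = [1, 2, 3, 6, 7] / [4] / [5]
  Insert 3 (step 8): P = [1, 2, 3, 6, 7] / [4, 5] / [8];  Q = [1, 2, 3, 6, 7] / [4, 8] / [5]
Final shape: (5, 2, 1).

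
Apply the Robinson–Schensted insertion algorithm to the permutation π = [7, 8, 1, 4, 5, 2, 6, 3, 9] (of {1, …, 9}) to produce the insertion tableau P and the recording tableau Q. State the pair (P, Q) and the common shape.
P = [1, 2, 3, 6, 9] / [4, 5] / [7, 8];  Q = [1, 2, 5, 7, 9] / [3, 4] / [6, 8];  common shape = (5, 2, 2)

Row-insert the values π_1, π_2, … into P one at a time, bumping the leftmost entry strictly greater than the inserted value down to the next row. The recording tableau Q records, in position (i, j), the step at which that cell was added to P.
  Insert 7 (step 1): P = [7];  Q = [1]
  Insert 8 (step 2): P = [7, 8];  Q = [1, 2]
  Insert 1 (step 3): P = [1, 8] / [7];  Q = [1, 2] / [3]
  Insert 4 (step 4): P = [1, 4] / [7, 8];  Q = [1, 2] / [3, 4]
  Insert 5 (step 5): P = [1, 4, 5] / [7, 8];  Q = [1, 2, 5] / [3, 4]
  Insert 2 (step 6): P = [1, 2, 5] / [4, 8] / [7];  Q = [1, 2, 5] / [3, 4] / [6]
  Insert 6 (step 7): P = [1, 2, 5, 6] / [4, 8] / [7];  Q = [1, 2, 5, 7] / [3, 4] / [6]
  Insert 3 (step 8): P = [1, 2, 3, 6] / [4, 5] / [7, 8];  Q = [1, 2, 5, 7] / [3, 4] / [6, 8]
  Insert 9 (step 9): P = [1, 2, 3, 6, 9] / [4, 5] / [7, 8];  Q = [1, 2, 5, 7, 9] / [3, 4] / [6, 8]
Final shape: (5, 2, 2).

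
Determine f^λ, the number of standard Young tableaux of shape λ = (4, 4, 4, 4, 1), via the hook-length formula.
# SYT of shape (4, 4, 4, 4, 1) = 204204

Hook-length formula: f^λ = n! / Π hook(c), product over all cells c of the Young diagram. For λ = (4, 4, 4, 4, 1), n = 17 boxes. Hook lengths by row (left-to-right, top-to-bottom): [8, 6, 5, 4]; [7, 5, 4, 3]; [6, 4, 3, 2]; [5, 3, 2, 1]; [1]. Product of hooks = 1741824000. So f^λ = 17! / 1741824000 = 355687428096000 / 1741824000 = 204204.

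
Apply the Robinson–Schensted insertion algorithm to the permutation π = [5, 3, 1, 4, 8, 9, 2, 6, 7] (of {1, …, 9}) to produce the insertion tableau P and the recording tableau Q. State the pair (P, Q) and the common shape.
P = [1, 2, 6, 7] / [3, 4, 8, 9] / [5];  Q = [1, 4, 5, 6] / [2, 7, 8, 9] / [3];  common shape = (4, 4, 1)

Row-insert the values π_1, π_2, … into P one at a time, bumping the leftmost entry strictly greater than the inserted value down to the next row. The recording tableau Q records, in position (i, j), the step at which that cell was added to P.
  Insert 5 (step 1): P = [5];  Q = [1]
  Insert 3 (step 2): P = [3] / [5];  Q = [1] / [2]
  Insert 1 (step 3): P = [1] / [3] / [5];  Q = [1] / [2] / [3]
  Insert 4 (step 4): P = [1, 4] / [3] / [5];  Q = [1, 4] / [2] / [3]
  Insert 8 (step 5): P = [1, 4, 8] / [3] / [5];  Q = [1, 4, 5] / [2] / [3]
  Insert 9 (step 6): P = [1, 4, 8, 9] / [3] / [5];  Q = [1, 4, 5, 6] / [2] / [3]
  Insert 2 (step 7): P = [1, 2, 8, 9] / [3, 4] / [5];  Q = [1, 4, 5, 6] / [2, 7] / [3]
  Insert 6 (step 8): P = [1, 2, 6, 9] / [3, 4, 8] / [5];  Q = [1, 4, 5, 6] / [2, 7, 8] / [3]
  Insert 7 (step 9): P = [1, 2, 6, 7] / [3, 4, 8, 9] / [5];  Q = [1, 4, 5, 6] / [2, 7, 8, 9] / [3]
Final shape: (4, 4, 1).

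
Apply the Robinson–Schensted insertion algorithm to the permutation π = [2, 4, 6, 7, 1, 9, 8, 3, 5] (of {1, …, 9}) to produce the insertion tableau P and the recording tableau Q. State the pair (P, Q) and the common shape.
P = [1, 3, 5, 7, 8] / [2, 4, 6] / [9];  Q = [1, 2, 3, 4, 6] / [5, 7, 9] / [8];  common shape = (5, 3, 1)

Row-insert the values π_1, π_2, … into P one at a time, bumping the leftmost entry strictly greater than the inserted value down to the next row. The recording tableau Q records, in position (i, j), the step at which that cell was added to P.
  Insert 2 (step 1): P = [2];  Q = [1]
  Insert 4 (step 2): P = [2, 4];  Q = [1, 2]
  Insert 6 (step 3): P = [2, 4, 6];  Q = [1, 2, 3]
  Insert 7 (step 4): P = [2, 4, 6, 7];  Q = [1, 2, 3, 4]
  Insert 1 (step 5): P = [1, 4, 6, 7] / [2];  Q = [1, 2, 3, 4] / [5]
  Insert 9 (step 6): P = [1, 4, 6, 7, 9] / [2];  Q = [1, 2, 3, 4, 6] / [5]
  Insert 8 (step 7): P = [1, 4, 6, 7, 8] / [2, 9];  Q = [1, 2, 3, 4, 6] / [5, 7]
  Insert 3 (step 8): P = [1, 3, 6, 7, 8] / [2, 4] / [9];  Q = [1, 2, 3, 4, 6] / [5, 7] / [8]
  Insert 5 (step 9): P = [1, 3, 5, 7, 8] / [2, 4, 6] / [9];  Q = [1, 2, 3, 4, 6] / [5, 7, 9] / [8]
Final shape: (5, 3, 1).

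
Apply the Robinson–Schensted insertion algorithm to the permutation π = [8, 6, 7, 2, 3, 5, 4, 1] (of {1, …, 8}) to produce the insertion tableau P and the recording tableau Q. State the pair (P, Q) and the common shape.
P = [1, 3, 4] / [2, 7] / [5] / [6] / [8];  Q = [1, 3, 6] / [2, 5] / [4] / [7] / [8];  common shape = (3, 2, 1, 1, 1)

Row-insert the values π_1, π_2, … into P one at a time, bumping the leftmost entry strictly greater than the inserted value down to the next row. The recording tableau Q records, in position (i, j), the step at which that cell was added to P.
  Insert 8 (step 1): P = [8];  Q = [1]
  Insert 6 (step 2): P = [6] / [8];  Q = [1] / [2]
  Insert 7 (step 3): P = [6, 7] / [8];  Q = [1, 3] / [2]
  Insert 2 (step 4): P = [2, 7] / [6] / [8];  Q = [1, 3] / [2] / [4]
  Insert 3 (step 5): P = [2, 3] / [6, 7] / [8];  Q = [1, 3] / [2, 5] / [4]
  Insert 5 (step 6): P = [2, 3, 5] / [6, 7] / [8];  Q = [1, 3, 6] / [2, 5] / [4]
  Insert 4 (step 7): P = [2, 3, 4] / [5, 7] / [6] / [8];  Q = [1, 3, 6] / [2, 5] / [4] / [7]
  Insert 1 (step 8): P = [1, 3, 4] / [2, 7] / [5] / [6] / [8];  Q = [1, 3, 6] / [2, 5] / [4] / [7] / [8]
Final shape: (3, 2, 1, 1, 1).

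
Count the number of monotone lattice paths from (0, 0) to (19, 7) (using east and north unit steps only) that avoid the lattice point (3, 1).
Number of paths = 359348

Total paths from (0, 0) to (19, 7): C(26, 19) = 657800. Paths through (3, 1): (paths (0, 0) → (3, 1)) × (paths (3, 1) → (19, 7)) = C(4, 3) · C(22, 16) = 4 · 74613 = 298452. Avoidance count = 657800 − 298452 = 359348.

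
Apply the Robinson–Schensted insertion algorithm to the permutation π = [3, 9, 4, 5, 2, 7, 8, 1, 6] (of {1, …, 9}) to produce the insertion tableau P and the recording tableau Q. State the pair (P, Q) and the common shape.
P = [1, 4, 5, 6, 8] / [2, 7] / [3] / [9];  Q = [1, 2, 4, 6, 7] / [3, 9] / [5] / [8];  common shape = (5, 2, 1, 1)

Row-insert the values π_1, π_2, … into P one at a time, bumping the leftmost entry strictly greater than the inserted value down to the next row. The recording tableau Q records, in position (i, j), the step at which that cell was added to P.
  Insert 3 (step 1): P = [3];  Q = [1]
  Insert 9 (step 2): P = [3, 9];  Q = [1, 2]
  Insert 4 (step 3): P = [3, 4] / [9];  Q = [1, 2] / [3]
  Insert 5 (step 4): P = [3, 4, 5] / [9];  Q = [1, 2, 4] / [3]
  Insert 2 (step 5): P = [2, 4, 5] / [3] / [9];  Q = [1, 2, 4] / [3] / [5]
  Insert 7 (step 6): P = [2, 4, 5, 7] / [3] / [9];  Q = [1, 2, 4, 6] / [3] / [5]
  Insert 8 (step 7): P = [2, 4, 5, 7, 8] / [3] / [9];  Q = [1, 2, 4, 6, 7] / [3] / [5]
  Insert 1 (step 8): P = [1, 4, 5, 7, 8] / [2] / [3] / [9];  Q = [1, 2, 4, 6, 7] / [3] / [5] / [8]
  Insert 6 (step 9): P = [1, 4, 5, 6, 8] / [2, 7] / [3] / [9];  Q = [1, 2, 4, 6, 7] / [3, 9] / [5] / [8]
Final shape: (5, 2, 1, 1).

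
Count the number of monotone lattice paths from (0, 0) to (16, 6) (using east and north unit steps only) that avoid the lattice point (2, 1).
Number of paths = 39729

Total paths from (0, 0) to (16, 6): C(22, 16) = 74613. Paths through (2, 1): (paths (0, 0) → (2, 1)) × (paths (2, 1) → (16, 6)) = C(3, 2) · C(19, 14) = 3 · 11628 = 34884. Avoidance count = 74613 − 34884 = 39729.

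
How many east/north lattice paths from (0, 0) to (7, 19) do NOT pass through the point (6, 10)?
Number of paths = 577720

Total paths from (0, 0) to (7, 19): C(26, 7) = 657800. Paths through (6, 10): (paths (0, 0) → (6, 10)) × (paths (6, 10) → (7, 19)) = C(16, 6) · C(10, 1) = 8008 · 10 = 80080. Avoidance count = 657800 − 80080 = 577720.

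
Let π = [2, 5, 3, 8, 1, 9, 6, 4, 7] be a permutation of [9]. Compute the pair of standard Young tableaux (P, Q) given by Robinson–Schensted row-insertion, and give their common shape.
P = [1, 3, 4, 7] / [2, 6, 9] / [5, 8];  Q = [1, 2, 4, 6] / [3, 7, 9] / [5, 8];  common shape = (4, 3, 2)

Row-insert the values π_1, π_2, … into P one at a time, bumping the leftmost entry strictly greater than the inserted value down to the next row. The recording tableau Q records, in position (i, j), the step at which that cell was added to P.
  Insert 2 (step 1): P = [2];  Q = [1]
  Insert 5 (step 2): P = [2, 5];  Q = [1, 2]
  Insert 3 (step 3): P = [2, 3] / [5];  Q = [1, 2] / [3]
  Insert 8 (step 4): P = [2, 3, 8] / [5];  Q = [1, 2, 4] / [3]
  Insert 1 (step 5): P = [1, 3, 8] / [2] / [5];  Q = [1, 2, 4] / [3] / [5]
  Insert 9 (step 6): P = [1, 3, 8, 9] / [2] / [5];  Q = [1, 2, 4, 6] / [3] / [5]
  Insert 6 (step 7): P = [1, 3, 6, 9] / [2, 8] / [5];  Q = [1, 2, 4, 6] / [3, 7] / [5]
  Insert 4 (step 8): P = [1, 3, 4, 9] / [2, 6] / [5, 8];  Q = [1, 2, 4, 6] / [3, 7] / [5, 8]
  Insert 7 (step 9): P = [1, 3, 4, 7] / [2, 6, 9] / [5, 8];  Q = [1, 2, 4, 6] / [3, 7, 9] / [5, 8]
Final shape: (4, 3, 2).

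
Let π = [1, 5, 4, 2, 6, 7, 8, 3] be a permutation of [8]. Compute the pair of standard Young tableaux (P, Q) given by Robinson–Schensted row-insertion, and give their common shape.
P = [1, 2, 3, 7, 8] / [4, 6] / [5];  Q = [1, 2, 5, 6, 7] / [3, 8] / [4];  common shape = (5, 2, 1)

Row-insert the values π_1, π_2, … into P one at a time, bumping the leftmost entry strictly greater than the inserted value down to the next row. The recording tableau Q records, in position (i, j), the step at which that cell was added to P.
  Insert 1 (step 1): P = [1];  Q = [1]
  Insert 5 (step 2): P = [1, 5];  Q = [1, 2]
  Insert 4 (step 3): P = [1, 4] / [5];  Q = [1, 2] / [3]
  Insert 2 (step 4): P = [1, 2] / [4] / [5];  Q = [1, 2] / [3] / [4]
  Insert 6 (step 5): P = [1, 2, 6] / [4] / [5];  Q = [1, 2, 5] / [3] / [4]
  Insert 7 (step 6): P = [1, 2, 6, 7] / [4] / [5];  Q = [1, 2, 5, 6] / [3] / [4]
  Insert 8 (step 7): P = [1, 2, 6, 7, 8] / [4] / [5];  Q = [1, 2, 5, 6, 7] / [3] / [4]
  Insert 3 (step 8): P = [1, 2, 3, 7, 8] / [4, 6] / [5];  Q = [1, 2, 5, 6, 7] / [3, 8] / [4]
Final shape: (5, 2, 1).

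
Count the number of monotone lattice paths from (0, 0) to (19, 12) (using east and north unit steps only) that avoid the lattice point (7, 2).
Number of paths = 117841269

Total paths from (0, 0) to (19, 12): C(31, 19) = 141120525. Paths through (7, 2): (paths (0, 0) → (7, 2)) × (paths (7, 2) → (19, 12)) = C(9, 7) · C(22, 12) = 36 · 646646 = 23279256. Avoidance count = 141120525 − 23279256 = 117841269.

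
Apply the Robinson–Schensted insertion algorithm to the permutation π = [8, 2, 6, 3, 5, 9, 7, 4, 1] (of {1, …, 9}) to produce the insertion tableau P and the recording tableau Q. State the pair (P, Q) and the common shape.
P = [1, 3, 4, 7] / [2, 9] / [5] / [6] / [8];  Q = [1, 3, 5, 6] / [2, 7] / [4] / [8] / [9];  common shape = (4, 2, 1, 1, 1)

Row-insert the values π_1, π_2, … into P one at a time, bumping the leftmost entry strictly greater than the inserted value down to the next row. The recording tableau Q records, in position (i, j), the step at which that cell was added to P.
  Insert 8 (step 1): P = [8];  Q = [1]
  Insert 2 (step 2): P = [2] / [8];  Q = [1] / [2]
  Insert 6 (step 3): P = [2, 6] / [8];  Q = [1, 3] / [2]
  Insert 3 (step 4): P = [2, 3] / [6] / [8];  Q = [1, 3] / [2] / [4]
  Insert 5 (step 5): P = [2, 3, 5] / [6] / [8];  Q = [1, 3, 5] / [2] / [4]
  Insert 9 (step 6): P = [2, 3, 5, 9] / [6] / [8];  Q = [1, 3, 5, 6] / [2] / [4]
  Insert 7 (step 7): P = [2, 3, 5, 7] / [6, 9] / [8];  Q = [1, 3, 5, 6] / [2, 7] / [4]
  Insert 4 (step 8): P = [2, 3, 4, 7] / [5, 9] / [6] / [8];  Q = [1, 3, 5, 6] / [2, 7] / [4] / [8]
  Insert 1 (step 9): P = [1, 3, 4, 7] / [2, 9] / [5] / [6] / [8];  Q = [1, 3, 5, 6] / [2, 7] / [4] / [8] / [9]
Final shape: (4, 2, 1, 1, 1).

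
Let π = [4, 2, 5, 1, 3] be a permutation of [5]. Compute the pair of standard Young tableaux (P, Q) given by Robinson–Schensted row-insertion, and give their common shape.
P = [1, 3] / [2, 5] / [4];  Q = [1, 3] / [2, 5] / [4];  common shape = (2, 2, 1)

Row-insert the values π_1, π_2, … into P one at a time, bumping the leftmost entry strictly greater than the inserted value down to the next row. The recording tableau Q records, in position (i, j), the step at which that cell was added to P.
  Insert 4 (step 1): P = [4];  Q = [1]
  Insert 2 (step 2): P = [2] / [4];  Q = [1] / [2]
  Insert 5 (step 3): P = [2, 5] / [4];  Q = [1, 3] / [2]
  Insert 1 (step 4): P = [1, 5] / [2] / [4];  Q = [1, 3] / [2] / [4]
  Insert 3 (step 5): P = [1, 3] / [2, 5] / [4];  Q = [1, 3] / [2, 5] / [4]
Final shape: (2, 2, 1).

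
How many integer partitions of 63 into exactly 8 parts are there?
p(63, 8 parts) = 50774

Partitions of n into exactly k parts are in bijection with partitions of n − k into at most k parts (subtract 1 from each part). So p(63, exactly 8) = p(55, parts ≤ 8). Computing via the recurrence p(m, j) = p(m, j−1) + p(m−j, j) gives 50774.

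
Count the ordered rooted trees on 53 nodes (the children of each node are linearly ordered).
C_52 = 29869166945772625950142417512

These ordered rooted trees are counted by the Catalan number C_n = (1/(n + 1)) · C(2n, n). For n = 52: C_52 = (1/53) · C(104, 52) = 1583065848125949175357548128136/53 = 29869166945772625950142417512.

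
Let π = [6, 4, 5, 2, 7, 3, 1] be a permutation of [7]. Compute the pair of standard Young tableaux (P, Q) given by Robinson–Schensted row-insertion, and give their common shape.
P = [1, 3, 7] / [2, 5] / [4] / [6];  Q = [1, 3, 5] / [2, 6] / [4] / [7];  common shape = (3, 2, 1, 1)

Row-insert the values π_1, π_2, … into P one at a time, bumping the leftmost entry strictly greater than the inserted value down to the next row. The recording tableau Q records, in position (i, j), the step at which that cell was added to P.
  Insert 6 (step 1): P = [6];  Q = [1]
  Insert 4 (step 2): P = [4] / [6];  Q = [1] / [2]
  Insert 5 (step 3): P = [4, 5] / [6];  Q = [1, 3] / [2]
  Insert 2 (step 4): P = [2, 5] / [4] / [6];  Q = [1, 3] / [2] / [4]
  Insert 7 (step 5): P = [2, 5, 7] / [4] / [6];  Q = [1, 3, 5] / [2] / [4]
  Insert 3 (step 6): P = [2, 3, 7] / [4, 5] / [6];  Q = [1, 3, 5] / [2, 6] / [4]
  Insert 1 (step 7): P = [1, 3, 7] / [2, 5] / [4] / [6];  Q = [1, 3, 5] / [2, 6] / [4] / [7]
Final shape: (3, 2, 1, 1).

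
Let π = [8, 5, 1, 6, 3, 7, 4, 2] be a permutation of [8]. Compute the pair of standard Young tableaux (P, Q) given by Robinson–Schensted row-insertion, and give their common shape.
P = [1, 2, 4] / [3, 6, 7] / [5] / [8];  Q = [1, 4, 6] / [2, 5, 7] / [3] / [8];  common shape = (3, 3, 1, 1)

Row-insert the values π_1, π_2, … into P one at a time, bumping the leftmost entry strictly greater than the inserted value down to the next row. The recording tableau Q records, in position (i, j), the step at which that cell was added to P.
  Insert 8 (step 1): P = [8];  Q = [1]
  Insert 5 (step 2): P = [5] / [8];  Q = [1] / [2]
  Insert 1 (step 3): P = [1] / [5] / [8];  Q = [1] / [2] / [3]
  Insert 6 (step 4): P = [1, 6] / [5] / [8];  Q = [1, 4] / [2] / [3]
  Insert 3 (step 5): P = [1, 3] / [5, 6] / [8];  Q = [1, 4] / [2, 5] / [3]
  Insert 7 (step 6): P = [1, 3, 7] / [5, 6] / [8];  Q = [1, 4, 6] / [2, 5] / [3]
  Insert 4 (step 7): P = [1, 3, 4] / [5, 6, 7] / [8];  Q = [1, 4, 6] / [2, 5, 7] / [3]
  Insert 2 (step 8): P = [1, 2, 4] / [3, 6, 7] / [5] / [8];  Q = [1, 4, 6] / [2, 5, 7] / [3] / [8]
Final shape: (3, 3, 1, 1).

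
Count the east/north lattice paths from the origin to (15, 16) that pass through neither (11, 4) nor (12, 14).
Number of paths = 201629045

Inclusion–exclusion. Total paths: C(31, 15) = 300540195. Through P₁: C(15, 11)·C(16, 4) = 2484300. Through P₂: C(26, 12)·C(5, 3) = 96577000. Since P₁ is strictly southwest of P₂, a monotone path through both must visit P₁ then P₂; paths through both = C(15, 11)·C(11, 1)·C(5, 3) = 150150. Avoid both = 300540195 − 2484300 − 96577000 + 150150 = 201629045.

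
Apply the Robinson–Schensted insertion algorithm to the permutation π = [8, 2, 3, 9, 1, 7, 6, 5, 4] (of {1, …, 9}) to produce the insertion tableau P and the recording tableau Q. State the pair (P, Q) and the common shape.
P = [1, 3, 4] / [2, 5] / [6, 9] / [7] / [8];  Q = [1, 3, 4] / [2, 6] / [5, 7] / [8] / [9];  common shape = (3, 2, 2, 1, 1)

Row-insert the values π_1, π_2, … into P one at a time, bumping the leftmost entry strictly greater than the inserted value down to the next row. The recording tableau Q records, in position (i, j), the step at which that cell was added to P.
  Insert 8 (step 1): P = [8];  Q = [1]
  Insert 2 (step 2): P = [2] / [8];  Q = [1] / [2]
  Insert 3 (step 3): P = [2, 3] / [8];  Q = [1, 3] / [2]
  Insert 9 (step 4): P = [2, 3, 9] / [8];  Q = [1, 3, 4] / [2]
  Insert 1 (step 5): P = [1, 3, 9] / [2] / [8];  Q = [1, 3, 4] / [2] / [5]
  Insert 7 (step 6): P = [1, 3, 7] / [2, 9] / [8];  Q = [1, 3, 4] / [2, 6] / [5]
  Insert 6 (step 7): P = [1, 3, 6] / [2, 7] / [8, 9];  Q = [1, 3, 4] / [2, 6] / [5, 7]
  Insert 5 (step 8): P = [1, 3, 5] / [2, 6] / [7, 9] / [8];  Q = [1, 3, 4] / [2, 6] / [5, 7] / [8]
  Insert 4 (step 9): P = [1, 3, 4] / [2, 5] / [6, 9] / [7] / [8];  Q = [1, 3, 4] / [2, 6] / [5, 7] / [8] / [9]
Final shape: (3, 2, 2, 1, 1).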